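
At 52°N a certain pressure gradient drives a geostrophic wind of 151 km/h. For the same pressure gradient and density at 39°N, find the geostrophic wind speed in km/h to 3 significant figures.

With the same pressure gradient and density, V_g ∝ 1/f ∝ 1/sin φ.
V₂ = V₁ · sin φ₁ / sin φ₂ = 151 × sin 52° / sin 39°
V₂ = 151 × 0.7880/0.6293 = 189 km/h

189 km/h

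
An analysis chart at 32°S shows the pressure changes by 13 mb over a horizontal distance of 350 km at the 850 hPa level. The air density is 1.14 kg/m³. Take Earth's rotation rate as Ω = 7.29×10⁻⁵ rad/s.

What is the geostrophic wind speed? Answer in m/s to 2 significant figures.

42 m/s

Coriolis parameter at 32°S:
f = 2Ω sin φ = 2 × 7.29×10⁻⁵ × sin 32° = 7.73×10⁻⁵ s⁻¹
Pressure gradient: |∂P/∂n| = 1300 Pa / 350000 m = 3.71×10⁻³ Pa/m
Geostrophic balance (pressure-gradient force = Coriolis force):
V_g = (1/(fρ)) |∂P/∂n| = 3.71×10⁻³ / (7.73×10⁻⁵ × 1.14) = 42.2 m/s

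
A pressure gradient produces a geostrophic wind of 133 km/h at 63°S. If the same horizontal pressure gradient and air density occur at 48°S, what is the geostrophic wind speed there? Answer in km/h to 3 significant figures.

159 km/h

With the same pressure gradient and density, V_g ∝ 1/f ∝ 1/sin φ.
V₂ = V₁ · sin φ₁ / sin φ₂ = 133 × sin 63° / sin 48°
V₂ = 133 × 0.8910/0.7431 = 159 km/h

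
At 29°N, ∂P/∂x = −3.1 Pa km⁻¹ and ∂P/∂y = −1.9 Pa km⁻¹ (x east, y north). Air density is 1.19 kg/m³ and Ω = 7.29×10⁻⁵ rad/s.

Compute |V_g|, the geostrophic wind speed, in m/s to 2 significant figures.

43 m/s

Coriolis parameter at 29°N:
f = 2Ω sin φ = 2 × 7.29×10⁻⁵ × sin 29° = 7.07×10⁻⁵ s⁻¹
Component geostrophic relations (x east, y north):
u_g = −(1/(fρ)) ∂P/∂y,  v_g = (1/(fρ)) ∂P/∂x
u_g = −(−1.9×10⁻³)/(7.07×10⁻⁵ × 1.19) = 22.6 m/s;  v_g = (−3.1×10⁻³)/(7.07×10⁻⁵ × 1.19) = −36.9 m/s
|V_g| = √(u_g² + v_g²) = 43.2 m/s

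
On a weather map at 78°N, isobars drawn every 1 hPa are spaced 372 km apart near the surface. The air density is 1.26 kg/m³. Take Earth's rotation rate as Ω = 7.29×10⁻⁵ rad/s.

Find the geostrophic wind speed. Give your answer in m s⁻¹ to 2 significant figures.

Coriolis parameter at 78°N:
f = 2Ω sin φ = 2 × 7.29×10⁻⁵ × sin 78° = 1.43×10⁻⁴ s⁻¹
Pressure gradient: |∂P/∂n| = 100 Pa / 372000 m = 2.69×10⁻⁴ Pa/m
Geostrophic balance (pressure-gradient force = Coriolis force):
V_g = (1/(fρ)) |∂P/∂n| = 2.69×10⁻⁴ / (1.43×10⁻⁴ × 1.26) = 1.50 m/s

1.5 m s⁻¹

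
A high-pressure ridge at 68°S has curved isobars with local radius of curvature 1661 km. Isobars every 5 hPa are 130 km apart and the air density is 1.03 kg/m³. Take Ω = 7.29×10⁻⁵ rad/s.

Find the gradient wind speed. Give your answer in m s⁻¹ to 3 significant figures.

32.3 m s⁻¹

Coriolis parameter at 68°S:
f = 2Ω sin φ = 2 × 7.29×10⁻⁵ × sin 68° = 1.35×10⁻⁴ s⁻¹
Pressure gradient: |∂P/∂n| = 500 Pa / 130000 m = 3.85×10⁻³ Pa/m
Geostrophic speed: V_g = |∂P/∂n|/(fρ) = 3.85×10⁻³/(1.35×10⁻⁴ × 1.03) = 27.6 m/s
Around a high, pressure-gradient force acts outward with centrifugal, so Coriolis balances both:
fV = (1/ρ)|∂P/∂n| + V²/R  →  V² − fR·V + fR·V_g = 0
With fR = 1.35×10⁻⁴ × 1661×10³ m = 225 m/s:
V = [fR − √((fR)² − 4 fR V_g)]/2 = [225 − √(225² − 4×225×27.6)]/2 = 32.3 m/s
Supergeostrophic (V > V_g = 27.6 m/s), as expected around a high.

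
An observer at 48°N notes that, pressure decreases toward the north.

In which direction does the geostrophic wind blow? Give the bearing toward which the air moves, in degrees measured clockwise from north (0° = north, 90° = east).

090°

The pressure-gradient force points toward the north (bearing 000°).
Geostrophic balance: in the Northern Hemisphere the Coriolis force deflects motion to the right, so the geostrophic wind blows 90° to the right of the pressure-gradient force (low pressure on the left).
Rotating 000° by 90° clockwise gives 090° — the wind blows toward the east.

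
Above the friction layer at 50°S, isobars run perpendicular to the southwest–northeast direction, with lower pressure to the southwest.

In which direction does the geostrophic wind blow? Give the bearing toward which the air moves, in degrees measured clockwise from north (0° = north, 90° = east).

The pressure-gradient force points toward the southwest (bearing 225°).
Geostrophic balance: in the Southern Hemisphere the Coriolis force deflects motion to the left, so the geostrophic wind blows 90° to the left of the pressure-gradient force (low pressure on the right).
Rotating 225° by 90° counterclockwise gives 135° — the wind blows toward the southeast.

135°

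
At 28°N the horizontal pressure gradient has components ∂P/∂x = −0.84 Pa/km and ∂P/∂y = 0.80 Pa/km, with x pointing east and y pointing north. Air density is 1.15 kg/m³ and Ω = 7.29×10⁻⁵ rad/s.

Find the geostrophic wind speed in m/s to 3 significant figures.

14.7 m/s

Coriolis parameter at 28°N:
f = 2Ω sin φ = 2 × 7.29×10⁻⁵ × sin 28° = 6.84×10⁻⁵ s⁻¹
Component geostrophic relations (x east, y north):
u_g = −(1/(fρ)) ∂P/∂y,  v_g = (1/(fρ)) ∂P/∂x
u_g = −(0.80×10⁻³)/(6.84×10⁻⁵ × 1.15) = −10.2 m/s;  v_g = (−0.84×10⁻³)/(6.84×10⁻⁵ × 1.15) = −10.7 m/s
|V_g| = √(u_g² + v_g²) = 14.7 m/s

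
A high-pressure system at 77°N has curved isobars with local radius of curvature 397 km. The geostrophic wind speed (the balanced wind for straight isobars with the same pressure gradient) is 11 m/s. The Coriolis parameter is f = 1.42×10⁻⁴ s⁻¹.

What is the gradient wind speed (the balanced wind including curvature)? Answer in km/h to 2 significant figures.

54 km/h

Around a high, pressure-gradient force acts outward with centrifugal, so Coriolis balances both:
fV = (1/ρ)|∂P/∂n| + V²/R  →  V² − fR·V + fR·V_g = 0
With fR = 1.42×10⁻⁴ × 397×10³ m = 56.4 m/s:
V = [fR − √((fR)² − 4 fR V_g)]/2 = [56.4 − √(56.4² − 4×56.4×11)]/2 = 15 m/s
Supergeostrophic (V > V_g = 11 m/s), as expected around a high.
Converting: 15 m/s × 3.6 = 54 km/h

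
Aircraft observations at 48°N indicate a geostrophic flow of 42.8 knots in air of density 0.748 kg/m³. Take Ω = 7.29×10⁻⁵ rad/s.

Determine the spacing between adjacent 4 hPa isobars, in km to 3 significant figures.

224 km

Coriolis parameter at 48°N:
f = 2Ω sin φ = 2 × 7.29×10⁻⁵ × sin 48° = 1.08×10⁻⁴ s⁻¹
Wind speed in SI: 42.8 knots = 22.0 m/s
Geostrophic balance rearranged: |∂P/∂n| = f ρ V_g
|∂P/∂n| = 1.08×10⁻⁴ × 0.748 × 22.0 = 1.78×10⁻³ Pa/m
Isobar spacing: Δn = ΔP/|∂P/∂n| = 400 Pa / 1.78×10⁻³ Pa/m = 224154 m ≈ 224 km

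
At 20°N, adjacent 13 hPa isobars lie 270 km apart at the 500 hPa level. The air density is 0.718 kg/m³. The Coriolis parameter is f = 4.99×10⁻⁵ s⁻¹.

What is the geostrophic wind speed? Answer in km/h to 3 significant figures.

Pressure gradient: |∂P/∂n| = 1300 Pa / 270000 m = 4.81×10⁻³ Pa/m
Geostrophic balance (pressure-gradient force = Coriolis force):
V_g = (1/(fρ)) |∂P/∂n| = 4.81×10⁻³ / (4.99×10⁻⁵ × 0.718) = 134 m/s
Converting: 134 m/s × 3.6 = 484 km/h

484 km/h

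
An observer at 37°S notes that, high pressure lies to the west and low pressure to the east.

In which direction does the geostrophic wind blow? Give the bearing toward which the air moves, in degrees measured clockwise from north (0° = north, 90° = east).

The pressure-gradient force points toward the east (bearing 090°).
Geostrophic balance: in the Southern Hemisphere the Coriolis force deflects motion to the left, so the geostrophic wind blows 90° to the left of the pressure-gradient force (low pressure on the right).
Rotating 090° by 90° counterclockwise gives 000° — the wind blows toward the north.

000°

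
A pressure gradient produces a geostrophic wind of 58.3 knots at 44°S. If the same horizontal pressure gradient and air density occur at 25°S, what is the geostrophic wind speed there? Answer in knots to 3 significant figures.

95.8 knots

With the same pressure gradient and density, V_g ∝ 1/f ∝ 1/sin φ.
V₂ = V₁ · sin φ₁ / sin φ₂ = 58.3 × sin 44° / sin 25°
V₂ = 58.3 × 0.6947/0.4226 = 95.8 knots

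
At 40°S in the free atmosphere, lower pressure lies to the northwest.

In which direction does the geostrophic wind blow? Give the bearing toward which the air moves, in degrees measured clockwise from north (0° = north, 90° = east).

225°

The pressure-gradient force points toward the northwest (bearing 315°).
Geostrophic balance: in the Southern Hemisphere the Coriolis force deflects motion to the left, so the geostrophic wind blows 90° to the left of the pressure-gradient force (low pressure on the right).
Rotating 315° by 90° counterclockwise gives 225° — the wind blows toward the southwest.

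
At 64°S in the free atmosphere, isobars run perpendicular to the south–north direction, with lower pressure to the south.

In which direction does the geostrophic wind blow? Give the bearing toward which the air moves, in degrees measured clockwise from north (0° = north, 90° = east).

090°

The pressure-gradient force points toward the south (bearing 180°).
Geostrophic balance: in the Southern Hemisphere the Coriolis force deflects motion to the left, so the geostrophic wind blows 90° to the left of the pressure-gradient force (low pressure on the right).
Rotating 180° by 90° counterclockwise gives 090° — the wind blows toward the east.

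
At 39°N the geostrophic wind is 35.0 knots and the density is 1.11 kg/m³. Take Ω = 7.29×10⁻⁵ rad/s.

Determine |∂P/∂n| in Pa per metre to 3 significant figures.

1.83×10⁻³ Pa/m

Coriolis parameter at 39°N:
f = 2Ω sin φ = 2 × 7.29×10⁻⁵ × sin 39° = 9.18×10⁻⁵ s⁻¹
Wind speed in SI: 35.0 knots = 18.0 m/s
Geostrophic balance rearranged: |∂P/∂n| = f ρ V_g
|∂P/∂n| = 9.18×10⁻⁵ × 1.11 × 18.0 = 1.83×10⁻³ Pa/m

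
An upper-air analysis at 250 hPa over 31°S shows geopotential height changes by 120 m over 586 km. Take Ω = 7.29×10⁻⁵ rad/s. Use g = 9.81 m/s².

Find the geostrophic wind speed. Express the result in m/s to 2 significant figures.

Coriolis parameter at 31°S:
f = 2Ω sin φ = 2 × 7.29×10⁻⁵ × sin 31° = 7.51×10⁻⁵ s⁻¹
Height gradient: |∂Z/∂n| = 120 m / 586000 m = 2.05×10⁻⁴
On a pressure surface, geostrophic balance gives V_g = (g/f)|∂Z/∂n|:
V_g = 9.81 × 2.05×10⁻⁴ / 7.51×10⁻⁵ = 26.8 m/s

27 m/s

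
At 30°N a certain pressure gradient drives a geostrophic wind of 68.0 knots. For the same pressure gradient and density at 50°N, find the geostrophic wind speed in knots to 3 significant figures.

With the same pressure gradient and density, V_g ∝ 1/f ∝ 1/sin φ.
V₂ = V₁ · sin φ₁ / sin φ₂ = 68.0 × sin 30° / sin 50°
V₂ = 68.0 × 0.5000/0.7660 = 44.4 knots

44.4 knots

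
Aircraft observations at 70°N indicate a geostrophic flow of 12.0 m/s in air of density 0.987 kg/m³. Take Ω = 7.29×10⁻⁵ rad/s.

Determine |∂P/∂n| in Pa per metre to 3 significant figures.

Coriolis parameter at 70°N:
f = 2Ω sin φ = 2 × 7.29×10⁻⁵ × sin 70° = 1.37×10⁻⁴ s⁻¹
Geostrophic balance rearranged: |∂P/∂n| = f ρ V_g
|∂P/∂n| = 1.37×10⁻⁴ × 0.987 × 12.0 = 1.62×10⁻³ Pa/m

1.62×10⁻³ Pa/m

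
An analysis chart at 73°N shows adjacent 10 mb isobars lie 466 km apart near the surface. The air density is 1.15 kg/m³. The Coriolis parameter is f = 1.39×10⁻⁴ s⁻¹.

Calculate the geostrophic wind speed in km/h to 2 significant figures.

Pressure gradient: |∂P/∂n| = 1000 Pa / 466000 m = 2.15×10⁻³ Pa/m
Geostrophic balance (pressure-gradient force = Coriolis force):
V_g = (1/(fρ)) |∂P/∂n| = 2.15×10⁻³ / (1.39×10⁻⁴ × 1.15) = 13.4 m/s
Converting: 13.4 m/s × 3.6 = 48 km/h

48 km/h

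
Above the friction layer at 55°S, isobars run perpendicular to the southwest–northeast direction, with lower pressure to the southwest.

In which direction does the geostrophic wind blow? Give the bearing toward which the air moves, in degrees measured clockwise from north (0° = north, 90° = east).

135°

The pressure-gradient force points toward the southwest (bearing 225°).
Geostrophic balance: in the Southern Hemisphere the Coriolis force deflects motion to the left, so the geostrophic wind blows 90° to the left of the pressure-gradient force (low pressure on the right).
Rotating 225° by 90° counterclockwise gives 135° — the wind blows toward the southeast.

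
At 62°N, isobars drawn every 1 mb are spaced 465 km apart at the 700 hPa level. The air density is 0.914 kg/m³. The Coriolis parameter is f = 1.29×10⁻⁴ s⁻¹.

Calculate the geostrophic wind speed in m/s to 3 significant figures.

Pressure gradient: |∂P/∂n| = 100 Pa / 465000 m = 2.15×10⁻⁴ Pa/m
Geostrophic balance (pressure-gradient force = Coriolis force):
V_g = (1/(fρ)) |∂P/∂n| = 2.15×10⁻⁴ / (1.29×10⁻⁴ × 0.914) = 1.82 m/s

1.82 m/s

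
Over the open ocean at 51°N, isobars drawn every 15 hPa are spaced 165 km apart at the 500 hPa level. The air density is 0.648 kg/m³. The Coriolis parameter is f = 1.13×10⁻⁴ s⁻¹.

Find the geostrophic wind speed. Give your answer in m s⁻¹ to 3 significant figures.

124 m s⁻¹

Pressure gradient: |∂P/∂n| = 1500 Pa / 165000 m = 9.09×10⁻³ Pa/m
Geostrophic balance (pressure-gradient force = Coriolis force):
V_g = (1/(fρ)) |∂P/∂n| = 9.09×10⁻³ / (1.13×10⁻⁴ × 0.648) = 124 m/s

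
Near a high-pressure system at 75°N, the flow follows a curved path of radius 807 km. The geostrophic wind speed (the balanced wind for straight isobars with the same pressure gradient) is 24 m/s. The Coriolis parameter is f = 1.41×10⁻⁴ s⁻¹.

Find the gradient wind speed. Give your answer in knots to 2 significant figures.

Around a high, pressure-gradient force acts outward with centrifugal, so Coriolis balances both:
fV = (1/ρ)|∂P/∂n| + V²/R  →  V² − fR·V + fR·V_g = 0
With fR = 1.41×10⁻⁴ × 807×10³ m = 114 m/s:
V = [fR − √((fR)² − 4 fR V_g)]/2 = [114 − √(114² − 4×114×24)]/2 = 34.4 m/s
Supergeostrophic (V > V_g = 24 m/s), as expected around a high.
Converting: 34.4 m/s × 1.944 = 67 knots

67 knots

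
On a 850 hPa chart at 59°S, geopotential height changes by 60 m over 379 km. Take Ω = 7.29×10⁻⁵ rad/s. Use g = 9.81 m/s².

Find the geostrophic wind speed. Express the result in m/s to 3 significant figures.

12.4 m/s

Coriolis parameter at 59°S:
f = 2Ω sin φ = 2 × 7.29×10⁻⁵ × sin 59° = 1.25×10⁻⁴ s⁻¹
Height gradient: |∂Z/∂n| = 60 m / 379000 m = 1.58×10⁻⁴
On a pressure surface, geostrophic balance gives V_g = (g/f)|∂Z/∂n|:
V_g = 9.81 × 1.58×10⁻⁴ / 1.25×10⁻⁴ = 12.4 m/s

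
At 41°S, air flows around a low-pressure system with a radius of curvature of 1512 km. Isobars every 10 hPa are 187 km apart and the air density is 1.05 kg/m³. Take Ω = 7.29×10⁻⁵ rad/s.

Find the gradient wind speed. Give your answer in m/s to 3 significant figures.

41.4 m/s

Coriolis parameter at 41°S:
f = 2Ω sin φ = 2 × 7.29×10⁻⁵ × sin 41° = 9.57×10⁻⁵ s⁻¹
Pressure gradient: |∂P/∂n| = 1000 Pa / 187000 m = 5.35×10⁻³ Pa/m
Geostrophic speed: V_g = |∂P/∂n|/(fρ) = 5.35×10⁻³/(9.57×10⁻⁵ × 1.05) = 53.2 m/s
Around a low, centrifugal force acts outward with Coriolis, so pressure-gradient force balances both:
(1/ρ)|∂P/∂n| = fV + V²/R  →  V² + fR·V − fR·V_g = 0
With fR = 9.57×10⁻⁵ × 1512×10³ m = 145 m/s:
V = [−fR + √((fR)² + 4 fR V_g)]/2 = [−145 + √(145² + 4×145×53.2)]/2 = 41.4 m/s
Subgeostrophic (V < V_g = 53.2 m/s), as expected around a low.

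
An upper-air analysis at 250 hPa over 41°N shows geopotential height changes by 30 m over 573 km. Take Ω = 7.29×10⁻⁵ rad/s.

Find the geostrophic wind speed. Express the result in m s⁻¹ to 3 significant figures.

5.37 m s⁻¹

Coriolis parameter at 41°N:
f = 2Ω sin φ = 2 × 7.29×10⁻⁵ × sin 41° = 9.57×10⁻⁵ s⁻¹
Height gradient: |∂Z/∂n| = 30 m / 573000 m = 5.24×10⁻⁵
On a pressure surface, geostrophic balance gives V_g = (g/f)|∂Z/∂n|:
V_g = 9.81 × 5.24×10⁻⁵ / 9.57×10⁻⁵ = 5.37 m/s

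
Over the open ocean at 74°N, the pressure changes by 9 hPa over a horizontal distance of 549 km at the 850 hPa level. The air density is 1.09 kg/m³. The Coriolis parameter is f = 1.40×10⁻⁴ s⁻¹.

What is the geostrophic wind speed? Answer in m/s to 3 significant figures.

10.7 m/s

Pressure gradient: |∂P/∂n| = 900 Pa / 549000 m = 1.64×10⁻³ Pa/m
Geostrophic balance (pressure-gradient force = Coriolis force):
V_g = (1/(fρ)) |∂P/∂n| = 1.64×10⁻³ / (1.40×10⁻⁴ × 1.09) = 10.7 m/s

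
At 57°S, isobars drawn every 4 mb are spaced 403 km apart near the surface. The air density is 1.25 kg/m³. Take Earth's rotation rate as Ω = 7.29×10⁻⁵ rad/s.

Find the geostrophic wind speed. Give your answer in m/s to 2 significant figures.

6.5 m/s

Coriolis parameter at 57°S:
f = 2Ω sin φ = 2 × 7.29×10⁻⁵ × sin 57° = 1.22×10⁻⁴ s⁻¹
Pressure gradient: |∂P/∂n| = 400 Pa / 403000 m = 9.93×10⁻⁴ Pa/m
Geostrophic balance (pressure-gradient force = Coriolis force):
V_g = (1/(fρ)) |∂P/∂n| = 9.93×10⁻⁴ / (1.22×10⁻⁴ × 1.25) = 6.49 m/s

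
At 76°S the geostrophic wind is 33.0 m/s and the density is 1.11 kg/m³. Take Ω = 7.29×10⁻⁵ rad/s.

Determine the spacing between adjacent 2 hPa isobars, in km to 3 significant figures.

38.6 km

Coriolis parameter at 76°S:
f = 2Ω sin φ = 2 × 7.29×10⁻⁵ × sin 76° = 1.41×10⁻⁴ s⁻¹
Geostrophic balance rearranged: |∂P/∂n| = f ρ V_g
|∂P/∂n| = 1.41×10⁻⁴ × 1.11 × 33.0 = 5.18×10⁻³ Pa/m
Isobar spacing: Δn = ΔP/|∂P/∂n| = 200 Pa / 5.18×10⁻³ Pa/m = 38595 m ≈ 38.6 km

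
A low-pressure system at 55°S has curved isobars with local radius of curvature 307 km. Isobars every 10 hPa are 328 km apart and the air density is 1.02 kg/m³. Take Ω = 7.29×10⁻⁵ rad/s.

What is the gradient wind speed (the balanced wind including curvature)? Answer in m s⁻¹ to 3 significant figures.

Coriolis parameter at 55°S:
f = 2Ω sin φ = 2 × 7.29×10⁻⁵ × sin 55° = 1.19×10⁻⁴ s⁻¹
Pressure gradient: |∂P/∂n| = 1000 Pa / 328000 m = 3.05×10⁻³ Pa/m
Geostrophic speed: V_g = |∂P/∂n|/(fρ) = 3.05×10⁻³/(1.19×10⁻⁴ × 1.02) = 25.0 m/s
Around a low, centrifugal force acts outward with Coriolis, so pressure-gradient force balances both:
(1/ρ)|∂P/∂n| = fV + V²/R  →  V² + fR·V − fR·V_g = 0
With fR = 1.19×10⁻⁴ × 307×10³ m = 36.7 m/s:
V = [−fR + √((fR)² + 4 fR V_g)]/2 = [−36.7 + √(36.7² + 4×36.7×25)]/2 = 17.1 m/s
Subgeostrophic (V < V_g = 25 m/s), as expected around a low.

17.1 m s⁻¹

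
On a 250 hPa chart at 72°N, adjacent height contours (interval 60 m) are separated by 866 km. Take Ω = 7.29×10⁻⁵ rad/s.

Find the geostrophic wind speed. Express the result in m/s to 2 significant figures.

Coriolis parameter at 72°N:
f = 2Ω sin φ = 2 × 7.29×10⁻⁵ × sin 72° = 1.39×10⁻⁴ s⁻¹
Height gradient: |∂Z/∂n| = 60 m / 866000 m = 6.93×10⁻⁵
On a pressure surface, geostrophic balance gives V_g = (g/f)|∂Z/∂n|:
V_g = 9.81 × 6.93×10⁻⁵ / 1.39×10⁻⁴ = 4.90 m/s

4.9 m/s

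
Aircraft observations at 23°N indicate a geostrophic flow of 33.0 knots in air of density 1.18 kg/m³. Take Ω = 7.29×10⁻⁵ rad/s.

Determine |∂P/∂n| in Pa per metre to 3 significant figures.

1.14×10⁻³ Pa/m

Coriolis parameter at 23°N:
f = 2Ω sin φ = 2 × 7.29×10⁻⁵ × sin 23° = 5.70×10⁻⁵ s⁻¹
Wind speed in SI: 33.0 knots = 17.0 m/s
Geostrophic balance rearranged: |∂P/∂n| = f ρ V_g
|∂P/∂n| = 5.70×10⁻⁵ × 1.18 × 17.0 = 1.14×10⁻³ Pa/m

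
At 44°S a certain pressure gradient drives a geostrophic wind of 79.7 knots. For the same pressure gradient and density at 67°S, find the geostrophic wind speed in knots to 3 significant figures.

60.1 knots

With the same pressure gradient and density, V_g ∝ 1/f ∝ 1/sin φ.
V₂ = V₁ · sin φ₁ / sin φ₂ = 79.7 × sin 44° / sin 67°
V₂ = 79.7 × 0.6947/0.9205 = 60.1 knots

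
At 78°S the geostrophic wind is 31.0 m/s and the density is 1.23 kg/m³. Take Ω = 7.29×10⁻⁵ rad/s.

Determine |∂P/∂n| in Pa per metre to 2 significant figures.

5.4×10⁻³ Pa/m

Coriolis parameter at 78°S:
f = 2Ω sin φ = 2 × 7.29×10⁻⁵ × sin 78° = 1.43×10⁻⁴ s⁻¹
Geostrophic balance rearranged: |∂P/∂n| = f ρ V_g
|∂P/∂n| = 1.43×10⁻⁴ × 1.23 × 31.0 = 5.44×10⁻³ Pa/m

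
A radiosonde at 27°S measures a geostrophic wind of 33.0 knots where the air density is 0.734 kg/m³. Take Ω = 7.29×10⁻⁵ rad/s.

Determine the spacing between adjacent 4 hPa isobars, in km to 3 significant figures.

Coriolis parameter at 27°S:
f = 2Ω sin φ = 2 × 7.29×10⁻⁵ × sin 27° = 6.62×10⁻⁵ s⁻¹
Wind speed in SI: 33.0 knots = 17.0 m/s
Geostrophic balance rearranged: |∂P/∂n| = f ρ V_g
|∂P/∂n| = 6.62×10⁻⁵ × 0.734 × 17.0 = 8.25×10⁻⁴ Pa/m
Isobar spacing: Δn = ΔP/|∂P/∂n| = 400 Pa / 8.25×10⁻⁴ Pa/m = 484962 m ≈ 485 km

485 km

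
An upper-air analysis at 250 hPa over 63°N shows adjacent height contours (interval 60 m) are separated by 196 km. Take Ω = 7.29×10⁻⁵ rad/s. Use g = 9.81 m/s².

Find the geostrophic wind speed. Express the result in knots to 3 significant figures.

44.9 knots

Coriolis parameter at 63°N:
f = 2Ω sin φ = 2 × 7.29×10⁻⁵ × sin 63° = 1.30×10⁻⁴ s⁻¹
Height gradient: |∂Z/∂n| = 60 m / 196000 m = 3.06×10⁻⁴
On a pressure surface, geostrophic balance gives V_g = (g/f)|∂Z/∂n|:
V_g = 9.81 × 3.06×10⁻⁴ / 1.30×10⁻⁴ = 23.1 m/s
Converting: 23.1 m/s × 1.944 = 44.9 knots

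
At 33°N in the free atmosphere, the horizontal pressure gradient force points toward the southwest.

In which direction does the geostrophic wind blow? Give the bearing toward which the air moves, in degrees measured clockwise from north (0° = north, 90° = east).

The pressure-gradient force points toward the southwest (bearing 225°).
Geostrophic balance: in the Northern Hemisphere the Coriolis force deflects motion to the right, so the geostrophic wind blows 90° to the right of the pressure-gradient force (low pressure on the left).
Rotating 225° by 90° clockwise gives 315° — the wind blows toward the northwest.

315°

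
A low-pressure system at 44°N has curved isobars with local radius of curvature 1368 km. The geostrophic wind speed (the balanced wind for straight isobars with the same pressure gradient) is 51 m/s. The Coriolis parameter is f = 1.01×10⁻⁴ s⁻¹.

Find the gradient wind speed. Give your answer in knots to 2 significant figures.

Around a low, centrifugal force acts outward with Coriolis, so pressure-gradient force balances both:
(1/ρ)|∂P/∂n| = fV + V²/R  →  V² + fR·V − fR·V_g = 0
With fR = 1.01×10⁻⁴ × 1368×10³ m = 138 m/s:
V = [−fR + √((fR)² + 4 fR V_g)]/2 = [−138 + √(138² + 4×138×51)]/2 = 39.6 m/s
Subgeostrophic (V < V_g = 51 m/s), as expected around a low.
Converting: 39.6 m/s × 1.944 = 77 knots

77 knots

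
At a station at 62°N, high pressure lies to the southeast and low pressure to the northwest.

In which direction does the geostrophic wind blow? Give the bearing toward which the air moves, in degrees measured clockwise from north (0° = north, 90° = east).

The pressure-gradient force points toward the northwest (bearing 315°).
Geostrophic balance: in the Northern Hemisphere the Coriolis force deflects motion to the right, so the geostrophic wind blows 90° to the right of the pressure-gradient force (low pressure on the left).
Rotating 315° by 90° clockwise gives 045° — the wind blows toward the northeast.

045°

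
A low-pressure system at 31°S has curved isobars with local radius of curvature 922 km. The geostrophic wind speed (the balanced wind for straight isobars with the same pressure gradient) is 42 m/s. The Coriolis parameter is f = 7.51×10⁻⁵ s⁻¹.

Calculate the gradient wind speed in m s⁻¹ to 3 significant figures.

Around a low, centrifugal force acts outward with Coriolis, so pressure-gradient force balances both:
(1/ρ)|∂P/∂n| = fV + V²/R  →  V² + fR·V − fR·V_g = 0
With fR = 7.51×10⁻⁵ × 922×10³ m = 69.2 m/s:
V = [−fR + √((fR)² + 4 fR V_g)]/2 = [−69.2 + √(69.2² + 4×69.2×42)]/2 = 29.5 m/s
Subgeostrophic (V < V_g = 42 m/s), as expected around a low.

29.5 m s⁻¹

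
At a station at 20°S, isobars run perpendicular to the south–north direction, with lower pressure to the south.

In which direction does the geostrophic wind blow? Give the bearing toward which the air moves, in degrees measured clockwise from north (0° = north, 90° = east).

090°

The pressure-gradient force points toward the south (bearing 180°).
Geostrophic balance: in the Southern Hemisphere the Coriolis force deflects motion to the left, so the geostrophic wind blows 90° to the left of the pressure-gradient force (low pressure on the right).
Rotating 180° by 90° counterclockwise gives 090° — the wind blows toward the east.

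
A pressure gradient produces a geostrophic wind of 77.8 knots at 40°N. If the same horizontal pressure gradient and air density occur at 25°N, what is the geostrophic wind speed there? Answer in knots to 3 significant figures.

118 knots

With the same pressure gradient and density, V_g ∝ 1/f ∝ 1/sin φ.
V₂ = V₁ · sin φ₁ / sin φ₂ = 77.8 × sin 40° / sin 25°
V₂ = 77.8 × 0.6428/0.4226 = 118 knots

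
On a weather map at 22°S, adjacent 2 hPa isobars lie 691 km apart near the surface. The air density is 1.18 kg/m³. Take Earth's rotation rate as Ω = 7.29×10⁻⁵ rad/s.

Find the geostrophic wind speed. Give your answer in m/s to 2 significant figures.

4.5 m/s

Coriolis parameter at 22°S:
f = 2Ω sin φ = 2 × 7.29×10⁻⁵ × sin 22° = 5.46×10⁻⁵ s⁻¹
Pressure gradient: |∂P/∂n| = 200 Pa / 691000 m = 2.89×10⁻⁴ Pa/m
Geostrophic balance (pressure-gradient force = Coriolis force):
V_g = (1/(fρ)) |∂P/∂n| = 2.89×10⁻⁴ / (5.46×10⁻⁵ × 1.18) = 4.49 m/s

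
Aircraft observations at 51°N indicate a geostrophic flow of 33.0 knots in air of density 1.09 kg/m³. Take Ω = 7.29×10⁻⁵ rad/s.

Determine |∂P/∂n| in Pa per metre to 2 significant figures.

2.1×10⁻³ Pa/m

Coriolis parameter at 51°N:
f = 2Ω sin φ = 2 × 7.29×10⁻⁵ × sin 51° = 1.13×10⁻⁴ s⁻¹
Wind speed in SI: 33.0 knots = 17.0 m/s
Geostrophic balance rearranged: |∂P/∂n| = f ρ V_g
|∂P/∂n| = 1.13×10⁻⁴ × 1.09 × 17.0 = 2.10×10⁻³ Pa/m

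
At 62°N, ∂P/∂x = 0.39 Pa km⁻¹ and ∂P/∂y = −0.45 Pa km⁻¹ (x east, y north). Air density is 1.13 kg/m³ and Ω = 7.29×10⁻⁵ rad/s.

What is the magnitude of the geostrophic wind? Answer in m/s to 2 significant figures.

Coriolis parameter at 62°N:
f = 2Ω sin φ = 2 × 7.29×10⁻⁵ × sin 62° = 1.29×10⁻⁴ s⁻¹
Component geostrophic relations (x east, y north):
u_g = −(1/(fρ)) ∂P/∂y,  v_g = (1/(fρ)) ∂P/∂x
u_g = −(−0.45×10⁻³)/(1.29×10⁻⁴ × 1.13) = 3.09 m/s;  v_g = (0.39×10⁻³)/(1.29×10⁻⁴ × 1.13) = 2.68 m/s
|V_g| = √(u_g² + v_g²) = 4.09 m/s

4.1 m/s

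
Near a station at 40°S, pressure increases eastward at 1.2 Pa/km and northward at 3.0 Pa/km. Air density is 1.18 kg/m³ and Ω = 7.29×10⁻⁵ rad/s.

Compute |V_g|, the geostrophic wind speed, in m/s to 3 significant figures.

Coriolis parameter at 40°S:
f = 2Ω sin φ = 2 × 7.29×10⁻⁵ × sin 40° = 9.37×10⁻⁵ s⁻¹
In the Southern Hemisphere f is negative: f = −9.37×10⁻⁵ s⁻¹.
Component geostrophic relations (x east, y north):
u_g = −(1/(fρ)) ∂P/∂y,  v_g = (1/(fρ)) ∂P/∂x
u_g = −(3.0×10⁻³)/(−9.37×10⁻⁵ × 1.18) = 27.1 m/s;  v_g = (1.2×10⁻³)/(−9.37×10⁻⁵ × 1.18) = −10.9 m/s
|V_g| = √(u_g² + v_g²) = 29.2 m/s

29.2 m/s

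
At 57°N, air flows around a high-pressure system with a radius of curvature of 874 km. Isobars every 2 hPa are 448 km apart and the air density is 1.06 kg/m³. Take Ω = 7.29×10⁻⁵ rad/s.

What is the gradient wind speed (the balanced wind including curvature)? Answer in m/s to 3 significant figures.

3.56 m/s

Coriolis parameter at 57°N:
f = 2Ω sin φ = 2 × 7.29×10⁻⁵ × sin 57° = 1.22×10⁻⁴ s⁻¹
Pressure gradient: |∂P/∂n| = 200 Pa / 448000 m = 4.46×10⁻⁴ Pa/m
Geostrophic speed: V_g = |∂P/∂n|/(fρ) = 4.46×10⁻⁴/(1.22×10⁻⁴ × 1.06) = 3.44 m/s
Around a high, pressure-gradient force acts outward with centrifugal, so Coriolis balances both:
fV = (1/ρ)|∂P/∂n| + V²/R  →  V² − fR·V + fR·V_g = 0
With fR = 1.22×10⁻⁴ × 874×10³ m = 107 m/s:
V = [fR − √((fR)² − 4 fR V_g)]/2 = [107 − √(107² − 4×107×3.44)]/2 = 3.56 m/s
Supergeostrophic (V > V_g = 3.44 m/s), as expected around a high.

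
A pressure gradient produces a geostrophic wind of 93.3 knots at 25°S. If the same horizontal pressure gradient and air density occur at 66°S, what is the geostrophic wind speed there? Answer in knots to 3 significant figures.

43.2 knots

With the same pressure gradient and density, V_g ∝ 1/f ∝ 1/sin φ.
V₂ = V₁ · sin φ₁ / sin φ₂ = 93.3 × sin 25° / sin 66°
V₂ = 93.3 × 0.4226/0.9135 = 43.2 knots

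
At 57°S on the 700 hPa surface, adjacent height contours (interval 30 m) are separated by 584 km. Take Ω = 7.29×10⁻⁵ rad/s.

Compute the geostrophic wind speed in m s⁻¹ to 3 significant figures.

4.12 m s⁻¹

Coriolis parameter at 57°S:
f = 2Ω sin φ = 2 × 7.29×10⁻⁵ × sin 57° = 1.22×10⁻⁴ s⁻¹
Height gradient: |∂Z/∂n| = 30 m / 584000 m = 5.14×10⁻⁵
On a pressure surface, geostrophic balance gives V_g = (g/f)|∂Z/∂n|:
V_g = 9.81 × 5.14×10⁻⁵ / 1.22×10⁻⁴ = 4.12 m/s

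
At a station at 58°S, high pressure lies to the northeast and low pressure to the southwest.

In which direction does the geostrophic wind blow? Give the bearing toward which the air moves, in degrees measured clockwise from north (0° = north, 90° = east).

The pressure-gradient force points toward the southwest (bearing 225°).
Geostrophic balance: in the Southern Hemisphere the Coriolis force deflects motion to the left, so the geostrophic wind blows 90° to the left of the pressure-gradient force (low pressure on the right).
Rotating 225° by 90° counterclockwise gives 135° — the wind blows toward the southeast.

135°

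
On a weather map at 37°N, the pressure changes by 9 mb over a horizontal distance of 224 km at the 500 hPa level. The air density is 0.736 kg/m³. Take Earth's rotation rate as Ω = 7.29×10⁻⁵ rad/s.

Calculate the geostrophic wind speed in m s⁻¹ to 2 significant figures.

62 m s⁻¹

Coriolis parameter at 37°N:
f = 2Ω sin φ = 2 × 7.29×10⁻⁵ × sin 37° = 8.77×10⁻⁵ s⁻¹
Pressure gradient: |∂P/∂n| = 900 Pa / 224000 m = 4.02×10⁻³ Pa/m
Geostrophic balance (pressure-gradient force = Coriolis force):
V_g = (1/(fρ)) |∂P/∂n| = 4.02×10⁻³ / (8.77×10⁻⁵ × 0.736) = 62.2 m/s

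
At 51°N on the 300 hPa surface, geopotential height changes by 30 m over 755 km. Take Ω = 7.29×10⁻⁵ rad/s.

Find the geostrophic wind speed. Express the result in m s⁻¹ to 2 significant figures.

Coriolis parameter at 51°N:
f = 2Ω sin φ = 2 × 7.29×10⁻⁵ × sin 51° = 1.13×10⁻⁴ s⁻¹
Height gradient: |∂Z/∂n| = 30 m / 755000 m = 3.97×10⁻⁵
On a pressure surface, geostrophic balance gives V_g = (g/f)|∂Z/∂n|:
V_g = 9.81 × 3.97×10⁻⁵ / 1.13×10⁻⁴ = 3.44 m/s

3.4 m s⁻¹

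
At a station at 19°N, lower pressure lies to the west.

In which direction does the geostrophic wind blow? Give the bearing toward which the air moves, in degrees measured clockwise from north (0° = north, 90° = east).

000°

The pressure-gradient force points toward the west (bearing 270°).
Geostrophic balance: in the Northern Hemisphere the Coriolis force deflects motion to the right, so the geostrophic wind blows 90° to the right of the pressure-gradient force (low pressure on the left).
Rotating 270° by 90° clockwise gives 000° — the wind blows toward the north.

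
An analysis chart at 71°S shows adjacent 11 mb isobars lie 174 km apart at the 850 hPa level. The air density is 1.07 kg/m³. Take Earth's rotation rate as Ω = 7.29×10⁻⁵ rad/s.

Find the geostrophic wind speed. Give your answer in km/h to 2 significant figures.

150 km/h

Coriolis parameter at 71°S:
f = 2Ω sin φ = 2 × 7.29×10⁻⁵ × sin 71° = 1.38×10⁻⁴ s⁻¹
Pressure gradient: |∂P/∂n| = 1100 Pa / 174000 m = 6.32×10⁻³ Pa/m
Geostrophic balance (pressure-gradient force = Coriolis force):
V_g = (1/(fρ)) |∂P/∂n| = 6.32×10⁻³ / (1.38×10⁻⁴ × 1.07) = 42.9 m/s
Converting: 42.9 m/s × 3.6 = 150 km/h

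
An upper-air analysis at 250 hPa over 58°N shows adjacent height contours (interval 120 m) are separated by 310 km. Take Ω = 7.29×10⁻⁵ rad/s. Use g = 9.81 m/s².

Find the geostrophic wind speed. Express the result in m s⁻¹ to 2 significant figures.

Coriolis parameter at 58°N:
f = 2Ω sin φ = 2 × 7.29×10⁻⁵ × sin 58° = 1.24×10⁻⁴ s⁻¹
Height gradient: |∂Z/∂n| = 120 m / 310000 m = 3.87×10⁻⁴
On a pressure surface, geostrophic balance gives V_g = (g/f)|∂Z/∂n|:
V_g = 9.81 × 3.87×10⁻⁴ / 1.24×10⁻⁴ = 30.7 m/s

31 m s⁻¹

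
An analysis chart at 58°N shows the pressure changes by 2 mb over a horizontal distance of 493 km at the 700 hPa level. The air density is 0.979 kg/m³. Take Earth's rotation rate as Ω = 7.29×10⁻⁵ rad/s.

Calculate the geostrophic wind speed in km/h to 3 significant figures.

Coriolis parameter at 58°N:
f = 2Ω sin φ = 2 × 7.29×10⁻⁵ × sin 58° = 1.24×10⁻⁴ s⁻¹
Pressure gradient: |∂P/∂n| = 200 Pa / 493000 m = 4.06×10⁻⁴ Pa/m
Geostrophic balance (pressure-gradient force = Coriolis force):
V_g = (1/(fρ)) |∂P/∂n| = 4.06×10⁻⁴ / (1.24×10⁻⁴ × 0.979) = 3.35 m/s
Converting: 3.35 m/s × 3.6 = 12.1 km/h

12.1 km/h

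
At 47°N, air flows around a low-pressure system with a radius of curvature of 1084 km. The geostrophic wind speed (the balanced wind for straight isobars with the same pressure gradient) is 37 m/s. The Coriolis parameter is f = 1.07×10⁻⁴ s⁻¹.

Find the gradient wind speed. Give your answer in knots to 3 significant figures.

57.3 knots

Around a low, centrifugal force acts outward with Coriolis, so pressure-gradient force balances both:
(1/ρ)|∂P/∂n| = fV + V²/R  →  V² + fR·V − fR·V_g = 0
With fR = 1.07×10⁻⁴ × 1084×10³ m = 116 m/s:
V = [−fR + √((fR)² + 4 fR V_g)]/2 = [−116 + √(116² + 4×116×37)]/2 = 29.5 m/s
Subgeostrophic (V < V_g = 37 m/s), as expected around a low.
Converting: 29.5 m/s × 1.944 = 57.3 knots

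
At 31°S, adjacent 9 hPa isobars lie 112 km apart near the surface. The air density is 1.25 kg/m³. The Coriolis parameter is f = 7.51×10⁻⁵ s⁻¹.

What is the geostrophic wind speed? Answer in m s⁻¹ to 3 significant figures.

Pressure gradient: |∂P/∂n| = 900 Pa / 112000 m = 8.04×10⁻³ Pa/m
Geostrophic balance (pressure-gradient force = Coriolis force):
V_g = (1/(fρ)) |∂P/∂n| = 8.04×10⁻³ / (7.51×10⁻⁵ × 1.25) = 85.6 m/s

85.6 m s⁻¹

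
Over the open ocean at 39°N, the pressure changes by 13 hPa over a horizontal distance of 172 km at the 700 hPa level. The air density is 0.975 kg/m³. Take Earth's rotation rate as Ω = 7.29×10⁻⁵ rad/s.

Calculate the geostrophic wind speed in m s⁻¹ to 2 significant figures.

Coriolis parameter at 39°N:
f = 2Ω sin φ = 2 × 7.29×10⁻⁵ × sin 39° = 9.18×10⁻⁵ s⁻¹
Pressure gradient: |∂P/∂n| = 1300 Pa / 172000 m = 7.56×10⁻³ Pa/m
Geostrophic balance (pressure-gradient force = Coriolis force):
V_g = (1/(fρ)) |∂P/∂n| = 7.56×10⁻³ / (9.18×10⁻⁵ × 0.975) = 84.5 m/s

84 m s⁻¹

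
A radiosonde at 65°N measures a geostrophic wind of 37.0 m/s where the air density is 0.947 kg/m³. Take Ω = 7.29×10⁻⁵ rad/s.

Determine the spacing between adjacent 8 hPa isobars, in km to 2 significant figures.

170 km

Coriolis parameter at 65°N:
f = 2Ω sin φ = 2 × 7.29×10⁻⁵ × sin 65° = 1.32×10⁻⁴ s⁻¹
Geostrophic balance rearranged: |∂P/∂n| = f ρ V_g
|∂P/∂n| = 1.32×10⁻⁴ × 0.947 × 37.0 = 4.63×10⁻³ Pa/m
Isobar spacing: Δn = ΔP/|∂P/∂n| = 800 Pa / 4.63×10⁻³ Pa/m = 172785 m ≈ 170 km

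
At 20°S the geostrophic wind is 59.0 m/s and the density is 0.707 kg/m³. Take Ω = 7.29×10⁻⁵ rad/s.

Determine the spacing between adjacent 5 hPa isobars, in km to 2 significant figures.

Coriolis parameter at 20°S:
f = 2Ω sin φ = 2 × 7.29×10⁻⁵ × sin 20° = 4.99×10⁻⁵ s⁻¹
Geostrophic balance rearranged: |∂P/∂n| = f ρ V_g
|∂P/∂n| = 4.99×10⁻⁵ × 0.707 × 59.0 = 2.08×10⁻³ Pa/m
Isobar spacing: Δn = ΔP/|∂P/∂n| = 500 Pa / 2.08×10⁻³ Pa/m = 240375 m ≈ 240 km

240 km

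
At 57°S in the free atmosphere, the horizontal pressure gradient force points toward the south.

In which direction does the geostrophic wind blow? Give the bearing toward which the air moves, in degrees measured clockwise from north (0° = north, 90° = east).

090°

The pressure-gradient force points toward the south (bearing 180°).
Geostrophic balance: in the Southern Hemisphere the Coriolis force deflects motion to the left, so the geostrophic wind blows 90° to the left of the pressure-gradient force (low pressure on the right).
Rotating 180° by 90° counterclockwise gives 090° — the wind blows toward the east.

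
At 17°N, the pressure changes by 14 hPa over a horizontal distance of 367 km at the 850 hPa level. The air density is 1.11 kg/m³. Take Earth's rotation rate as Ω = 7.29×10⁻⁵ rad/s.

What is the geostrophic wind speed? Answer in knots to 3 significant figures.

157 knots

Coriolis parameter at 17°N:
f = 2Ω sin φ = 2 × 7.29×10⁻⁵ × sin 17° = 4.26×10⁻⁵ s⁻¹
Pressure gradient: |∂P/∂n| = 1400 Pa / 367000 m = 3.81×10⁻³ Pa/m
Geostrophic balance (pressure-gradient force = Coriolis force):
V_g = (1/(fρ)) |∂P/∂n| = 3.81×10⁻³ / (4.26×10⁻⁵ × 1.11) = 80.6 m/s
Converting: 80.6 m/s × 1.944 = 157 knots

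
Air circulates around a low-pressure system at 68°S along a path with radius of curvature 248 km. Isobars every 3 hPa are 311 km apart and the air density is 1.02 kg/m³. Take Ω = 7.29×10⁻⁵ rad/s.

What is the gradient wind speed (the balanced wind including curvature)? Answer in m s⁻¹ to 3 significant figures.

5.94 m s⁻¹

Coriolis parameter at 68°S:
f = 2Ω sin φ = 2 × 7.29×10⁻⁵ × sin 68° = 1.35×10⁻⁴ s⁻¹
Pressure gradient: |∂P/∂n| = 300 Pa / 311000 m = 9.65×10⁻⁴ Pa/m
Geostrophic speed: V_g = |∂P/∂n|/(fρ) = 9.65×10⁻⁴/(1.35×10⁻⁴ × 1.02) = 7.00 m/s
Around a low, centrifugal force acts outward with Coriolis, so pressure-gradient force balances both:
(1/ρ)|∂P/∂n| = fV + V²/R  →  V² + fR·V − fR·V_g = 0
With fR = 1.35×10⁻⁴ × 248×10³ m = 33.5 m/s:
V = [−fR + √((fR)² + 4 fR V_g)]/2 = [−33.5 + √(33.5² + 4×33.5×7)]/2 = 5.94 m/s
Subgeostrophic (V < V_g = 7 m/s), as expected around a low.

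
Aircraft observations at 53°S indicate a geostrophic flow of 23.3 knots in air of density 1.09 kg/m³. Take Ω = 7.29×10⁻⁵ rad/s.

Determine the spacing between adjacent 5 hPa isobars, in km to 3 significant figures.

329 km

Coriolis parameter at 53°S:
f = 2Ω sin φ = 2 × 7.29×10⁻⁵ × sin 53° = 1.16×10⁻⁴ s⁻¹
Wind speed in SI: 23.3 knots = 12.0 m/s
Geostrophic balance rearranged: |∂P/∂n| = f ρ V_g
|∂P/∂n| = 1.16×10⁻⁴ × 1.09 × 12.0 = 1.52×10⁻³ Pa/m
Isobar spacing: Δn = ΔP/|∂P/∂n| = 500 Pa / 1.52×10⁻³ Pa/m = 328657 m ≈ 329 km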